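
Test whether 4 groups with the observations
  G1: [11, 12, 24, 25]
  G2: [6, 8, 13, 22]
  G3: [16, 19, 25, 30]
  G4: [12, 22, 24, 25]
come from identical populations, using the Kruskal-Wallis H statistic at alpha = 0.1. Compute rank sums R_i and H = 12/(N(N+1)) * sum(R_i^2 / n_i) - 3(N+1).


Step 1: Combine all N = 16 observations and assign midranks.
sorted (value, group, rank): (6,G2,1), (8,G2,2), (11,G1,3), (12,G1,4.5), (12,G4,4.5), (13,G2,6), (16,G3,7), (19,G3,8), (22,G2,9.5), (22,G4,9.5), (24,G1,11.5), (24,G4,11.5), (25,G1,14), (25,G3,14), (25,G4,14), (30,G3,16)
Step 2: Sum ranks within each group.
R_1 = 33 (n_1 = 4)
R_2 = 18.5 (n_2 = 4)
R_3 = 45 (n_3 = 4)
R_4 = 39.5 (n_4 = 4)
Step 3: H = 12/(N(N+1)) * sum(R_i^2/n_i) - 3(N+1)
     = 12/(16*17) * (33^2/4 + 18.5^2/4 + 45^2/4 + 39.5^2/4) - 3*17
     = 0.044118 * 1254.12 - 51
     = 4.329044.
Step 4: Ties present; correction factor C = 1 - 42/(16^3 - 16) = 0.989706. Corrected H = 4.329044 / 0.989706 = 4.374071.
Step 5: Under H0, H ~ chi^2(3); p-value = 0.223802.
Step 6: alpha = 0.1. fail to reject H0.

H = 4.3741, df = 3, p = 0.223802, fail to reject H0.


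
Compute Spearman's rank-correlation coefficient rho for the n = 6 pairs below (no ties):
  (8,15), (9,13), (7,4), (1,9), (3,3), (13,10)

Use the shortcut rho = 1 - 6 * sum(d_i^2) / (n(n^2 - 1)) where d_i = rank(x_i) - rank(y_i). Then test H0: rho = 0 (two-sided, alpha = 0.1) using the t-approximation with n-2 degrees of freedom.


Step 1: Rank x and y separately (midranks; no ties here).
rank(x): 8->4, 9->5, 7->3, 1->1, 3->2, 13->6
rank(y): 15->6, 13->5, 4->2, 9->3, 3->1, 10->4
Step 2: d_i = R_x(i) - R_y(i); compute d_i^2.
  (4-6)^2=4, (5-5)^2=0, (3-2)^2=1, (1-3)^2=4, (2-1)^2=1, (6-4)^2=4
sum(d^2) = 14.
Step 3: rho = 1 - 6*14 / (6*(6^2 - 1)) = 1 - 84/210 = 0.600000.
Step 4: Under H0, t = rho * sqrt((n-2)/(1-rho^2)) = 1.5000 ~ t(4).
Step 5: Two-sided p-value from the t-distribution with 4 df = 0.208000.
Step 6: alpha = 0.1. fail to reject H0.

rho = 0.6000, p = 0.208000, fail to reject H0 at alpha = 0.1.


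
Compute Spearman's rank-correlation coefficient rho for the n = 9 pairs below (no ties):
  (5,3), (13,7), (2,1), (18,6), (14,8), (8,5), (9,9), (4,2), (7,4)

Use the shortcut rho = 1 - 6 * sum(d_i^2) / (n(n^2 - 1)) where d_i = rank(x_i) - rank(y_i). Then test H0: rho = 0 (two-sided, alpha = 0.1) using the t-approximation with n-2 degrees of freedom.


Step 1: Rank x and y separately (midranks; no ties here).
rank(x): 5->3, 13->7, 2->1, 18->9, 14->8, 8->5, 9->6, 4->2, 7->4
rank(y): 3->3, 7->7, 1->1, 6->6, 8->8, 5->5, 9->9, 2->2, 4->4
Step 2: d_i = R_x(i) - R_y(i); compute d_i^2.
  (3-3)^2=0, (7-7)^2=0, (1-1)^2=0, (9-6)^2=9, (8-8)^2=0, (5-5)^2=0, (6-9)^2=9, (2-2)^2=0, (4-4)^2=0
sum(d^2) = 18.
Step 3: rho = 1 - 6*18 / (9*(9^2 - 1)) = 1 - 108/720 = 0.850000.
Step 4: Under H0, t = rho * sqrt((n-2)/(1-rho^2)) = 4.2691 ~ t(7).
Step 5: Two-sided p-value from the t-distribution with 7 df = 0.003705.
Step 6: alpha = 0.1. reject H0.

rho = 0.8500, p = 0.003705, reject H0 at alpha = 0.1.


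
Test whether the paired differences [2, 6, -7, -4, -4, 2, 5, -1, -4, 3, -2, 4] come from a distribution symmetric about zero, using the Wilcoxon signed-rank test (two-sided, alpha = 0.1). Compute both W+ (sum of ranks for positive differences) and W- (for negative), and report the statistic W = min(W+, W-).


Step 1: Drop any zero differences (none here) and take |d_i|.
|d| = [2, 6, 7, 4, 4, 2, 5, 1, 4, 3, 2, 4]
Step 2: Midrank |d_i| (ties get averaged ranks).
ranks: |2|->3, |6|->11, |7|->12, |4|->7.5, |4|->7.5, |2|->3, |5|->10, |1|->1, |4|->7.5, |3|->5, |2|->3, |4|->7.5
Step 3: Attach original signs; sum ranks with positive sign and with negative sign.
W+ = 3 + 11 + 3 + 10 + 5 + 7.5 = 39.5
W- = 12 + 7.5 + 7.5 + 1 + 7.5 + 3 = 38.5
(Check: W+ + W- = 78 should equal n(n+1)/2 = 78.)
Step 4: Test statistic W = min(W+, W-) = 38.5.
Step 5: Ties in |d|, so use the tie-corrected normal approximation.
        E[W] = n(n+1)/4 = 12*13/4 = 39.
        Tie groups: |d|=2 (t=3), |d|=4 (t=4); sum(t^3 - t) = 84.
        Var[W] = n(n+1)(2n+1)/24 - sum(t^3-t)/48 = 3900/24 - 84/48 = 160.75.
        z = (W - E[W]) / sqrt(Var[W]) = (38.5 - 39) / 12.6787 = -0.0394.
        Two-sided p = 2*Phi(z) = 0.968543.
Step 6: alpha = 0.1. fail to reject H0.

W+ = 39.5, W- = 38.5, W = min = 38.5, p = 0.968543, fail to reject H0.


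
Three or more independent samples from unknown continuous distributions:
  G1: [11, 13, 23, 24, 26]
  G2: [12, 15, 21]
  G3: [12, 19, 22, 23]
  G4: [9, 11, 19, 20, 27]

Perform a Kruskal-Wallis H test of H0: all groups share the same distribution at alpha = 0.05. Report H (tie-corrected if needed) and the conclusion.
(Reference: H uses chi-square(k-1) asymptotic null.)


Step 1: Combine all N = 17 observations and assign midranks.
sorted (value, group, rank): (9,G4,1), (11,G1,2.5), (11,G4,2.5), (12,G2,4.5), (12,G3,4.5), (13,G1,6), (15,G2,7), (19,G3,8.5), (19,G4,8.5), (20,G4,10), (21,G2,11), (22,G3,12), (23,G1,13.5), (23,G3,13.5), (24,G1,15), (26,G1,16), (27,G4,17)
Step 2: Sum ranks within each group.
R_1 = 53 (n_1 = 5)
R_2 = 22.5 (n_2 = 3)
R_3 = 38.5 (n_3 = 4)
R_4 = 39 (n_4 = 5)
Step 3: H = 12/(N(N+1)) * sum(R_i^2/n_i) - 3(N+1)
     = 12/(17*18) * (53^2/5 + 22.5^2/3 + 38.5^2/4 + 39^2/5) - 3*18
     = 0.039216 * 1405.31 - 54
     = 1.110294.
Step 4: Ties present; correction factor C = 1 - 24/(17^3 - 17) = 0.995098. Corrected H = 1.110294 / 0.995098 = 1.115764.
Step 5: Under H0, H ~ chi^2(3); p-value = 0.773270.
Step 6: alpha = 0.05. fail to reject H0.

H = 1.1158, df = 3, p = 0.773270, fail to reject H0.


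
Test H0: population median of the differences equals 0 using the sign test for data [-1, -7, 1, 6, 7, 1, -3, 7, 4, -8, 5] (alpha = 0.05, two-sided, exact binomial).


Step 1: Discard zero differences. Original n = 11; n_eff = number of nonzero differences = 11.
Nonzero differences (with sign): -1, -7, +1, +6, +7, +1, -3, +7, +4, -8, +5
Step 2: Count signs: positive = 7, negative = 4.
Step 3: Under H0: P(positive) = 0.5, so the number of positives S ~ Bin(11, 0.5).
Step 4: Two-sided exact p-value = sum of Bin(11,0.5) probabilities at or below the observed probability = 0.548828.
Step 5: alpha = 0.05. fail to reject H0.

n_eff = 11, pos = 7, neg = 4, p = 0.548828, fail to reject H0.


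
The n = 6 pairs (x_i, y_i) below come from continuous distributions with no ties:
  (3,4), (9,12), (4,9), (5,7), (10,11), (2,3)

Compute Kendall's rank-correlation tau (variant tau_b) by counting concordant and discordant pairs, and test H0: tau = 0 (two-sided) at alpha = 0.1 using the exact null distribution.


Step 1: Enumerate the 15 unordered pairs (i,j) with i<j and classify each by sign(x_j-x_i) * sign(y_j-y_i).
  (1,2):dx=+6,dy=+8->C; (1,3):dx=+1,dy=+5->C; (1,4):dx=+2,dy=+3->C; (1,5):dx=+7,dy=+7->C
  (1,6):dx=-1,dy=-1->C; (2,3):dx=-5,dy=-3->C; (2,4):dx=-4,dy=-5->C; (2,5):dx=+1,dy=-1->D
  (2,6):dx=-7,dy=-9->C; (3,4):dx=+1,dy=-2->D; (3,5):dx=+6,dy=+2->C; (3,6):dx=-2,dy=-6->C
  (4,5):dx=+5,dy=+4->C; (4,6):dx=-3,dy=-4->C; (5,6):dx=-8,dy=-8->C
Step 2: C = 13, D = 2, total pairs = 15.
Step 3: tau = (C - D)/(n(n-1)/2) = (13 - 2)/15 = 0.733333.
Step 4: Exact two-sided p-value (enumerate n! = 720 permutations of y under H0): p = 0.055556.
Step 5: alpha = 0.1. reject H0.

tau_b = 0.7333 (C=13, D=2), p = 0.055556, reject H0.


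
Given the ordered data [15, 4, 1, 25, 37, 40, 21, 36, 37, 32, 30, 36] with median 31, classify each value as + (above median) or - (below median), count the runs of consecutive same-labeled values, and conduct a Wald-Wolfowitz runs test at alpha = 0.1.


Step 1: Compute median = 31; label A = above, B = below.
Labels in order: BBBBAABAAABA  (n_A = 6, n_B = 6)
Step 2: Count runs R = 6.
Step 3: Under H0 (random ordering), E[R] = 2*n_A*n_B/(n_A+n_B) + 1 = 2*6*6/12 + 1 = 7.0000.
        Var[R] = 2*n_A*n_B*(2*n_A*n_B - n_A - n_B) / ((n_A+n_B)^2 * (n_A+n_B-1)) = 4320/1584 = 2.7273.
        SD[R] = 1.6514.
Step 4: Continuity-corrected z = (R + 0.5 - E[R]) / SD[R] = (6 + 0.5 - 7.0000) / 1.6514 = -0.3028.
Step 5: Two-sided p-value via normal approximation = 2*(1 - Phi(|z|)) = 0.762069.
Step 6: alpha = 0.1. fail to reject H0.

R = 6, z = -0.3028, p = 0.762069, fail to reject H0.


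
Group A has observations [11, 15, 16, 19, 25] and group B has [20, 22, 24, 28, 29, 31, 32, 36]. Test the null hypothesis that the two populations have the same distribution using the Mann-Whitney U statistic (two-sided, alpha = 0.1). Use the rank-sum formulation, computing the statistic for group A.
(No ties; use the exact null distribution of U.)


Step 1: Combine and sort all 13 observations; assign midranks.
sorted (value, group): (11,X), (15,X), (16,X), (19,X), (20,Y), (22,Y), (24,Y), (25,X), (28,Y), (29,Y), (31,Y), (32,Y), (36,Y)
ranks: 11->1, 15->2, 16->3, 19->4, 20->5, 22->6, 24->7, 25->8, 28->9, 29->10, 31->11, 32->12, 36->13
Step 2: Rank sum for X: R1 = 1 + 2 + 3 + 4 + 8 = 18.
Step 3: U_X = R1 - n1(n1+1)/2 = 18 - 5*6/2 = 18 - 15 = 3.
       U_Y = n1*n2 - U_X = 40 - 3 = 37.
Step 4: No ties, so the exact null distribution of U (based on enumerating the C(13,5) = 1287 equally likely rank assignments) gives the two-sided p-value.
Step 5: p-value = 0.010878; compare to alpha = 0.1. reject H0.

U_X = 3, p = 0.010878, reject H0 at alpha = 0.1.


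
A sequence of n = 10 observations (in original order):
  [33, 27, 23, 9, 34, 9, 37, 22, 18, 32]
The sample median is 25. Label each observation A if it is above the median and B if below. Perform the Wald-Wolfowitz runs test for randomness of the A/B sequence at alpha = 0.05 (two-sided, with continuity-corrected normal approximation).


Step 1: Compute median = 25; label A = above, B = below.
Labels in order: AABBABABBA  (n_A = 5, n_B = 5)
Step 2: Count runs R = 7.
Step 3: Under H0 (random ordering), E[R] = 2*n_A*n_B/(n_A+n_B) + 1 = 2*5*5/10 + 1 = 6.0000.
        Var[R] = 2*n_A*n_B*(2*n_A*n_B - n_A - n_B) / ((n_A+n_B)^2 * (n_A+n_B-1)) = 2000/900 = 2.2222.
        SD[R] = 1.4907.
Step 4: Continuity-corrected z = (R - 0.5 - E[R]) / SD[R] = (7 - 0.5 - 6.0000) / 1.4907 = 0.3354.
Step 5: Two-sided p-value via normal approximation = 2*(1 - Phi(|z|)) = 0.737316.
Step 6: alpha = 0.05. fail to reject H0.

R = 7, z = 0.3354, p = 0.737316, fail to reject H0.


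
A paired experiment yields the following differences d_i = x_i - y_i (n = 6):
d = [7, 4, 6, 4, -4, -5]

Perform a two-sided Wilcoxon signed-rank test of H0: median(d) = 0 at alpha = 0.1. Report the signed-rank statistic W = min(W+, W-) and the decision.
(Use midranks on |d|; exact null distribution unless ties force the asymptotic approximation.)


Step 1: Drop any zero differences (none here) and take |d_i|.
|d| = [7, 4, 6, 4, 4, 5]
Step 2: Midrank |d_i| (ties get averaged ranks).
ranks: |7|->6, |4|->2, |6|->5, |4|->2, |4|->2, |5|->4
Step 3: Attach original signs; sum ranks with positive sign and with negative sign.
W+ = 6 + 2 + 5 + 2 = 15
W- = 2 + 4 = 6
(Check: W+ + W- = 21 should equal n(n+1)/2 = 21.)
Step 4: Test statistic W = min(W+, W-) = 6.
Step 5: Ties in |d|, so use the tie-corrected normal approximation.
        E[W] = n(n+1)/4 = 6*7/4 = 10.5.
        Tie groups: |d|=4 (t=3); sum(t^3 - t) = 24.
        Var[W] = n(n+1)(2n+1)/24 - sum(t^3-t)/48 = 546/24 - 24/48 = 22.25.
        z = (W - E[W]) / sqrt(Var[W]) = (6 - 10.5) / 4.7170 = -0.9540.
        Two-sided p = 2*Phi(z) = 0.340085.
Step 6: alpha = 0.1. fail to reject H0.

W+ = 15, W- = 6, W = min = 6, p = 0.340085, fail to reject H0.


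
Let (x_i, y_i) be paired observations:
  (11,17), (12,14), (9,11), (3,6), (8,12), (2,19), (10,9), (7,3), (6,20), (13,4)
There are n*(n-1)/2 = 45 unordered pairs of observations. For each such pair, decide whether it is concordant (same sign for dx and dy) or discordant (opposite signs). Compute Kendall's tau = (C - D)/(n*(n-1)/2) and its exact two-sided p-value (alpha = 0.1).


Step 1: Enumerate the 45 unordered pairs (i,j) with i<j and classify each by sign(x_j-x_i) * sign(y_j-y_i).
  (1,2):dx=+1,dy=-3->D; (1,3):dx=-2,dy=-6->C; (1,4):dx=-8,dy=-11->C; (1,5):dx=-3,dy=-5->C
  (1,6):dx=-9,dy=+2->D; (1,7):dx=-1,dy=-8->C; (1,8):dx=-4,dy=-14->C; (1,9):dx=-5,dy=+3->D
  (1,10):dx=+2,dy=-13->D; (2,3):dx=-3,dy=-3->C; (2,4):dx=-9,dy=-8->C; (2,5):dx=-4,dy=-2->C
  (2,6):dx=-10,dy=+5->D; (2,7):dx=-2,dy=-5->C; (2,8):dx=-5,dy=-11->C; (2,9):dx=-6,dy=+6->D
  (2,10):dx=+1,dy=-10->D; (3,4):dx=-6,dy=-5->C; (3,5):dx=-1,dy=+1->D; (3,6):dx=-7,dy=+8->D
  (3,7):dx=+1,dy=-2->D; (3,8):dx=-2,dy=-8->C; (3,9):dx=-3,dy=+9->D; (3,10):dx=+4,dy=-7->D
  (4,5):dx=+5,dy=+6->C; (4,6):dx=-1,dy=+13->D; (4,7):dx=+7,dy=+3->C; (4,8):dx=+4,dy=-3->D
  (4,9):dx=+3,dy=+14->C; (4,10):dx=+10,dy=-2->D; (5,6):dx=-6,dy=+7->D; (5,7):dx=+2,dy=-3->D
  (5,8):dx=-1,dy=-9->C; (5,9):dx=-2,dy=+8->D; (5,10):dx=+5,dy=-8->D; (6,7):dx=+8,dy=-10->D
  (6,8):dx=+5,dy=-16->D; (6,9):dx=+4,dy=+1->C; (6,10):dx=+11,dy=-15->D; (7,8):dx=-3,dy=-6->C
  (7,9):dx=-4,dy=+11->D; (7,10):dx=+3,dy=-5->D; (8,9):dx=-1,dy=+17->D; (8,10):dx=+6,dy=+1->C
  (9,10):dx=+7,dy=-16->D
Step 2: C = 19, D = 26, total pairs = 45.
Step 3: tau = (C - D)/(n(n-1)/2) = (19 - 26)/45 = -0.155556.
Step 4: Exact two-sided p-value (enumerate n! = 3628800 permutations of y under H0): p = 0.600654.
Step 5: alpha = 0.1. fail to reject H0.

tau_b = -0.1556 (C=19, D=26), p = 0.600654, fail to reject H0.


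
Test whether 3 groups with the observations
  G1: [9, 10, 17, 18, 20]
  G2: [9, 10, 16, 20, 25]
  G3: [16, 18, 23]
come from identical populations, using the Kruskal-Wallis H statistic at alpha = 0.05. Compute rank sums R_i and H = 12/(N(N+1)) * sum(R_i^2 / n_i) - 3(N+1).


Step 1: Combine all N = 13 observations and assign midranks.
sorted (value, group, rank): (9,G1,1.5), (9,G2,1.5), (10,G1,3.5), (10,G2,3.5), (16,G2,5.5), (16,G3,5.5), (17,G1,7), (18,G1,8.5), (18,G3,8.5), (20,G1,10.5), (20,G2,10.5), (23,G3,12), (25,G2,13)
Step 2: Sum ranks within each group.
R_1 = 31 (n_1 = 5)
R_2 = 34 (n_2 = 5)
R_3 = 26 (n_3 = 3)
Step 3: H = 12/(N(N+1)) * sum(R_i^2/n_i) - 3(N+1)
     = 12/(13*14) * (31^2/5 + 34^2/5 + 26^2/3) - 3*14
     = 0.065934 * 648.733 - 42
     = 0.773626.
Step 4: Ties present; correction factor C = 1 - 30/(13^3 - 13) = 0.986264. Corrected H = 0.773626 / 0.986264 = 0.784401.
Step 5: Under H0, H ~ chi^2(2); p-value = 0.675569.
Step 6: alpha = 0.05. fail to reject H0.

H = 0.7844, df = 2, p = 0.675569, fail to reject H0.


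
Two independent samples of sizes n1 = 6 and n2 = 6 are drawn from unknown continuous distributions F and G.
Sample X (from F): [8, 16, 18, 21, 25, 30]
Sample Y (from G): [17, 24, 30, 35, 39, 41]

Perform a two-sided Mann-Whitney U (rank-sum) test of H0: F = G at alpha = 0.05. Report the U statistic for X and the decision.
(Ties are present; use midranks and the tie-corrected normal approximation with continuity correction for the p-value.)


Step 1: Combine and sort all 12 observations; assign midranks.
sorted (value, group): (8,X), (16,X), (17,Y), (18,X), (21,X), (24,Y), (25,X), (30,X), (30,Y), (35,Y), (39,Y), (41,Y)
ranks: 8->1, 16->2, 17->3, 18->4, 21->5, 24->6, 25->7, 30->8.5, 30->8.5, 35->10, 39->11, 41->12
Step 2: Rank sum for X: R1 = 1 + 2 + 4 + 5 + 7 + 8.5 = 27.5.
Step 3: U_X = R1 - n1(n1+1)/2 = 27.5 - 6*7/2 = 27.5 - 21 = 6.5.
       U_Y = n1*n2 - U_X = 36 - 6.5 = 29.5.
Step 4: Ties are present, so use the tie-corrected normal approximation (with continuity correction) for the p-value.
Step 5: p-value = 0.077648; compare to alpha = 0.05. fail to reject H0.

U_X = 6.5, p = 0.077648, fail to reject H0 at alpha = 0.05.


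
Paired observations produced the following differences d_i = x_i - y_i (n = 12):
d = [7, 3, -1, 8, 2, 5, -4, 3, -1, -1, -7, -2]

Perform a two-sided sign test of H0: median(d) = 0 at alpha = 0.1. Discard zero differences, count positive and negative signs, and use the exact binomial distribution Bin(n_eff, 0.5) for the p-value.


Step 1: Discard zero differences. Original n = 12; n_eff = number of nonzero differences = 12.
Nonzero differences (with sign): +7, +3, -1, +8, +2, +5, -4, +3, -1, -1, -7, -2
Step 2: Count signs: positive = 6, negative = 6.
Step 3: Under H0: P(positive) = 0.5, so the number of positives S ~ Bin(12, 0.5).
Step 4: Two-sided exact p-value = sum of Bin(12,0.5) probabilities at or below the observed probability = 1.000000.
Step 5: alpha = 0.1. fail to reject H0.

n_eff = 12, pos = 6, neg = 6, p = 1.000000, fail to reject H0.


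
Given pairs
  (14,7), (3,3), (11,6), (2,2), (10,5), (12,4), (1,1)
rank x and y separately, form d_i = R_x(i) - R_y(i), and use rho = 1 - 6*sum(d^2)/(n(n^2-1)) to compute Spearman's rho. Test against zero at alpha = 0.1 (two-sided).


Step 1: Rank x and y separately (midranks; no ties here).
rank(x): 14->7, 3->3, 11->5, 2->2, 10->4, 12->6, 1->1
rank(y): 7->7, 3->3, 6->6, 2->2, 5->5, 4->4, 1->1
Step 2: d_i = R_x(i) - R_y(i); compute d_i^2.
  (7-7)^2=0, (3-3)^2=0, (5-6)^2=1, (2-2)^2=0, (4-5)^2=1, (6-4)^2=4, (1-1)^2=0
sum(d^2) = 6.
Step 3: rho = 1 - 6*6 / (7*(7^2 - 1)) = 1 - 36/336 = 0.892857.
Step 4: Under H0, t = rho * sqrt((n-2)/(1-rho^2)) = 4.4333 ~ t(5).
Step 5: Two-sided p-value from the t-distribution with 5 df = 0.006807.
Step 6: alpha = 0.1. reject H0.

rho = 0.8929, p = 0.006807, reject H0 at alpha = 0.1.


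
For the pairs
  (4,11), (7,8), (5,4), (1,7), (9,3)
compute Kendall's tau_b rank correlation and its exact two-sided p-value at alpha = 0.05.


Step 1: Enumerate the 10 unordered pairs (i,j) with i<j and classify each by sign(x_j-x_i) * sign(y_j-y_i).
  (1,2):dx=+3,dy=-3->D; (1,3):dx=+1,dy=-7->D; (1,4):dx=-3,dy=-4->C; (1,5):dx=+5,dy=-8->D
  (2,3):dx=-2,dy=-4->C; (2,4):dx=-6,dy=-1->C; (2,5):dx=+2,dy=-5->D; (3,4):dx=-4,dy=+3->D
  (3,5):dx=+4,dy=-1->D; (4,5):dx=+8,dy=-4->D
Step 2: C = 3, D = 7, total pairs = 10.
Step 3: tau = (C - D)/(n(n-1)/2) = (3 - 7)/10 = -0.400000.
Step 4: Exact two-sided p-value (enumerate n! = 120 permutations of y under H0): p = 0.483333.
Step 5: alpha = 0.05. fail to reject H0.

tau_b = -0.4000 (C=3, D=7), p = 0.483333, fail to reject H0.


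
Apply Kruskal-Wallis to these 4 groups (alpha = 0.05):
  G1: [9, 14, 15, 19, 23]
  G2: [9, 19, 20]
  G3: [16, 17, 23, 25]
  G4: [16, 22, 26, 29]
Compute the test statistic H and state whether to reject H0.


Step 1: Combine all N = 16 observations and assign midranks.
sorted (value, group, rank): (9,G1,1.5), (9,G2,1.5), (14,G1,3), (15,G1,4), (16,G3,5.5), (16,G4,5.5), (17,G3,7), (19,G1,8.5), (19,G2,8.5), (20,G2,10), (22,G4,11), (23,G1,12.5), (23,G3,12.5), (25,G3,14), (26,G4,15), (29,G4,16)
Step 2: Sum ranks within each group.
R_1 = 29.5 (n_1 = 5)
R_2 = 20 (n_2 = 3)
R_3 = 39 (n_3 = 4)
R_4 = 47.5 (n_4 = 4)
Step 3: H = 12/(N(N+1)) * sum(R_i^2/n_i) - 3(N+1)
     = 12/(16*17) * (29.5^2/5 + 20^2/3 + 39^2/4 + 47.5^2/4) - 3*17
     = 0.044118 * 1251.7 - 51
     = 4.221875.
Step 4: Ties present; correction factor C = 1 - 24/(16^3 - 16) = 0.994118. Corrected H = 4.221875 / 0.994118 = 4.246857.
Step 5: Under H0, H ~ chi^2(3); p-value = 0.236012.
Step 6: alpha = 0.05. fail to reject H0.

H = 4.2469, df = 3, p = 0.236012, fail to reject H0.


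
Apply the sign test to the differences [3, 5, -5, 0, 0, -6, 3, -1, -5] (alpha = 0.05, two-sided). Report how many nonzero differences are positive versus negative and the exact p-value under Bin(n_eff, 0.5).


Step 1: Discard zero differences. Original n = 9; n_eff = number of nonzero differences = 7.
Nonzero differences (with sign): +3, +5, -5, -6, +3, -1, -5
Step 2: Count signs: positive = 3, negative = 4.
Step 3: Under H0: P(positive) = 0.5, so the number of positives S ~ Bin(7, 0.5).
Step 4: Two-sided exact p-value = sum of Bin(7,0.5) probabilities at or below the observed probability = 1.000000.
Step 5: alpha = 0.05. fail to reject H0.

n_eff = 7, pos = 3, neg = 4, p = 1.000000, fail to reject H0.


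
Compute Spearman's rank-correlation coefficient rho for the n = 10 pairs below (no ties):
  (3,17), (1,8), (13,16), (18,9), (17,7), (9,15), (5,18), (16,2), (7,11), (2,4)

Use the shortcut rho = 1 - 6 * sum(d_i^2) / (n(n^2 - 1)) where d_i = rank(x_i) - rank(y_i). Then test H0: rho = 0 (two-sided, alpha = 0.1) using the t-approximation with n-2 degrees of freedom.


Step 1: Rank x and y separately (midranks; no ties here).
rank(x): 3->3, 1->1, 13->7, 18->10, 17->9, 9->6, 5->4, 16->8, 7->5, 2->2
rank(y): 17->9, 8->4, 16->8, 9->5, 7->3, 15->7, 18->10, 2->1, 11->6, 4->2
Step 2: d_i = R_x(i) - R_y(i); compute d_i^2.
  (3-9)^2=36, (1-4)^2=9, (7-8)^2=1, (10-5)^2=25, (9-3)^2=36, (6-7)^2=1, (4-10)^2=36, (8-1)^2=49, (5-6)^2=1, (2-2)^2=0
sum(d^2) = 194.
Step 3: rho = 1 - 6*194 / (10*(10^2 - 1)) = 1 - 1164/990 = -0.175758.
Step 4: Under H0, t = rho * sqrt((n-2)/(1-rho^2)) = -0.5050 ~ t(8).
Step 5: Two-sided p-value from the t-distribution with 8 df = 0.627188.
Step 6: alpha = 0.1. fail to reject H0.

rho = -0.1758, p = 0.627188, fail to reject H0 at alpha = 0.1.


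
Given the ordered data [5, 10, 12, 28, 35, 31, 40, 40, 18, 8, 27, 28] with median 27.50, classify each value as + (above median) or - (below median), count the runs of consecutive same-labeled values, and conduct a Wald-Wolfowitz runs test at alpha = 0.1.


Step 1: Compute median = 27.50; label A = above, B = below.
Labels in order: BBBAAAAABBBA  (n_A = 6, n_B = 6)
Step 2: Count runs R = 4.
Step 3: Under H0 (random ordering), E[R] = 2*n_A*n_B/(n_A+n_B) + 1 = 2*6*6/12 + 1 = 7.0000.
        Var[R] = 2*n_A*n_B*(2*n_A*n_B - n_A - n_B) / ((n_A+n_B)^2 * (n_A+n_B-1)) = 4320/1584 = 2.7273.
        SD[R] = 1.6514.
Step 4: Continuity-corrected z = (R + 0.5 - E[R]) / SD[R] = (4 + 0.5 - 7.0000) / 1.6514 = -1.5138.
Step 5: Two-sided p-value via normal approximation = 2*(1 - Phi(|z|)) = 0.130070.
Step 6: alpha = 0.1. fail to reject H0.

R = 4, z = -1.5138, p = 0.130070, fail to reject H0.


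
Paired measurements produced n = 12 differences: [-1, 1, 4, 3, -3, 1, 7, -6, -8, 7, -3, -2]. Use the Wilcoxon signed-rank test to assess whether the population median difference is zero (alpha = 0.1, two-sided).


Step 1: Drop any zero differences (none here) and take |d_i|.
|d| = [1, 1, 4, 3, 3, 1, 7, 6, 8, 7, 3, 2]
Step 2: Midrank |d_i| (ties get averaged ranks).
ranks: |1|->2, |1|->2, |4|->8, |3|->6, |3|->6, |1|->2, |7|->10.5, |6|->9, |8|->12, |7|->10.5, |3|->6, |2|->4
Step 3: Attach original signs; sum ranks with positive sign and with negative sign.
W+ = 2 + 8 + 6 + 2 + 10.5 + 10.5 = 39
W- = 2 + 6 + 9 + 12 + 6 + 4 = 39
(Check: W+ + W- = 78 should equal n(n+1)/2 = 78.)
Step 4: Test statistic W = min(W+, W-) = 39.
Step 5: Ties in |d|, so use the tie-corrected normal approximation.
        E[W] = n(n+1)/4 = 12*13/4 = 39.
        Tie groups: |d|=1 (t=3), |d|=3 (t=3), |d|=7 (t=2); sum(t^3 - t) = 54.
        Var[W] = n(n+1)(2n+1)/24 - sum(t^3-t)/48 = 3900/24 - 54/48 = 161.375.
        z = (W - E[W]) / sqrt(Var[W]) = (39 - 39) / 12.7033 = 0.0000.
        Two-sided p = 2*Phi(z) = 1.000000.
Step 6: alpha = 0.1. fail to reject H0.

W+ = 39, W- = 39, W = min = 39, p = 1.000000, fail to reject H0.


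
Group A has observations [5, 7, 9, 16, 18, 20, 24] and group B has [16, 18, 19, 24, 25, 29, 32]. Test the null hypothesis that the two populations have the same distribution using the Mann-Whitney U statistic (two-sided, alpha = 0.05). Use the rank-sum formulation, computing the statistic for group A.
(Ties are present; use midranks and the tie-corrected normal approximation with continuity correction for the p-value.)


Step 1: Combine and sort all 14 observations; assign midranks.
sorted (value, group): (5,X), (7,X), (9,X), (16,X), (16,Y), (18,X), (18,Y), (19,Y), (20,X), (24,X), (24,Y), (25,Y), (29,Y), (32,Y)
ranks: 5->1, 7->2, 9->3, 16->4.5, 16->4.5, 18->6.5, 18->6.5, 19->8, 20->9, 24->10.5, 24->10.5, 25->12, 29->13, 32->14
Step 2: Rank sum for X: R1 = 1 + 2 + 3 + 4.5 + 6.5 + 9 + 10.5 = 36.5.
Step 3: U_X = R1 - n1(n1+1)/2 = 36.5 - 7*8/2 = 36.5 - 28 = 8.5.
       U_Y = n1*n2 - U_X = 49 - 8.5 = 40.5.
Step 4: Ties are present, so use the tie-corrected normal approximation (with continuity correction) for the p-value.
Step 5: p-value = 0.046914; compare to alpha = 0.05. reject H0.

U_X = 8.5, p = 0.046914, reject H0 at alpha = 0.05.


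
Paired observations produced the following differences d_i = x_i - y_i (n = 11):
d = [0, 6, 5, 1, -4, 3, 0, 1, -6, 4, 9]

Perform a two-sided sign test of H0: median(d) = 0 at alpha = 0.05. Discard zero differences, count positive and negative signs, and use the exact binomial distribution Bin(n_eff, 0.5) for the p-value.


Step 1: Discard zero differences. Original n = 11; n_eff = number of nonzero differences = 9.
Nonzero differences (with sign): +6, +5, +1, -4, +3, +1, -6, +4, +9
Step 2: Count signs: positive = 7, negative = 2.
Step 3: Under H0: P(positive) = 0.5, so the number of positives S ~ Bin(9, 0.5).
Step 4: Two-sided exact p-value = sum of Bin(9,0.5) probabilities at or below the observed probability = 0.179688.
Step 5: alpha = 0.05. fail to reject H0.

n_eff = 9, pos = 7, neg = 2, p = 0.179688, fail to reject H0.


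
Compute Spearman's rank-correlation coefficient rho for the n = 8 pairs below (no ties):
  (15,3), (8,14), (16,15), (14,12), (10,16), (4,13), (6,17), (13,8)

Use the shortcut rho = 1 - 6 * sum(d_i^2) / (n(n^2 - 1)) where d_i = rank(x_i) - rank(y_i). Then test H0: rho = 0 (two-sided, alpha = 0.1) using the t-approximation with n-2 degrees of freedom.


Step 1: Rank x and y separately (midranks; no ties here).
rank(x): 15->7, 8->3, 16->8, 14->6, 10->4, 4->1, 6->2, 13->5
rank(y): 3->1, 14->5, 15->6, 12->3, 16->7, 13->4, 17->8, 8->2
Step 2: d_i = R_x(i) - R_y(i); compute d_i^2.
  (7-1)^2=36, (3-5)^2=4, (8-6)^2=4, (6-3)^2=9, (4-7)^2=9, (1-4)^2=9, (2-8)^2=36, (5-2)^2=9
sum(d^2) = 116.
Step 3: rho = 1 - 6*116 / (8*(8^2 - 1)) = 1 - 696/504 = -0.380952.
Step 4: Under H0, t = rho * sqrt((n-2)/(1-rho^2)) = -1.0092 ~ t(6).
Step 5: Two-sided p-value from the t-distribution with 6 df = 0.351813.
Step 6: alpha = 0.1. fail to reject H0.

rho = -0.3810, p = 0.351813, fail to reject H0 at alpha = 0.1.


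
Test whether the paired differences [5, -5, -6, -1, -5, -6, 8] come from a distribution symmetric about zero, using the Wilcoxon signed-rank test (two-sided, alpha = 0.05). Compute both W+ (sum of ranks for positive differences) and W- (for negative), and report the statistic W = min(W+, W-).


Step 1: Drop any zero differences (none here) and take |d_i|.
|d| = [5, 5, 6, 1, 5, 6, 8]
Step 2: Midrank |d_i| (ties get averaged ranks).
ranks: |5|->3, |5|->3, |6|->5.5, |1|->1, |5|->3, |6|->5.5, |8|->7
Step 3: Attach original signs; sum ranks with positive sign and with negative sign.
W+ = 3 + 7 = 10
W- = 3 + 5.5 + 1 + 3 + 5.5 = 18
(Check: W+ + W- = 28 should equal n(n+1)/2 = 28.)
Step 4: Test statistic W = min(W+, W-) = 10.
Step 5: Ties in |d|, so use the tie-corrected normal approximation.
        E[W] = n(n+1)/4 = 7*8/4 = 14.
        Tie groups: |d|=5 (t=3), |d|=6 (t=2); sum(t^3 - t) = 30.
        Var[W] = n(n+1)(2n+1)/24 - sum(t^3-t)/48 = 840/24 - 30/48 = 34.375.
        z = (W - E[W]) / sqrt(Var[W]) = (10 - 14) / 5.8630 = -0.6822.
        Two-sided p = 2*Phi(z) = 0.495086.
Step 6: alpha = 0.05. fail to reject H0.

W+ = 10, W- = 18, W = min = 10, p = 0.495086, fail to reject H0.


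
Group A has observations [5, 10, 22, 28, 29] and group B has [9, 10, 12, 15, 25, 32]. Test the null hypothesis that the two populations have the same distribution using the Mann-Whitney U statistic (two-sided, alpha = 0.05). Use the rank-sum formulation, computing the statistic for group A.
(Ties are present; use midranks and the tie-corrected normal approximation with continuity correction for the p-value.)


Step 1: Combine and sort all 11 observations; assign midranks.
sorted (value, group): (5,X), (9,Y), (10,X), (10,Y), (12,Y), (15,Y), (22,X), (25,Y), (28,X), (29,X), (32,Y)
ranks: 5->1, 9->2, 10->3.5, 10->3.5, 12->5, 15->6, 22->7, 25->8, 28->9, 29->10, 32->11
Step 2: Rank sum for X: R1 = 1 + 3.5 + 7 + 9 + 10 = 30.5.
Step 3: U_X = R1 - n1(n1+1)/2 = 30.5 - 5*6/2 = 30.5 - 15 = 15.5.
       U_Y = n1*n2 - U_X = 30 - 15.5 = 14.5.
Step 4: Ties are present, so use the tie-corrected normal approximation (with continuity correction) for the p-value.
Step 5: p-value = 1.000000; compare to alpha = 0.05. fail to reject H0.

U_X = 15.5, p = 1.000000, fail to reject H0 at alpha = 0.05.


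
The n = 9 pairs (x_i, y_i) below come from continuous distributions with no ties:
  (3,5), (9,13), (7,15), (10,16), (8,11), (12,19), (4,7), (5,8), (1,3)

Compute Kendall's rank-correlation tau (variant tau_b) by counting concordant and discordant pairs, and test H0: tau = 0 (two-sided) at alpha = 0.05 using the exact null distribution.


Step 1: Enumerate the 36 unordered pairs (i,j) with i<j and classify each by sign(x_j-x_i) * sign(y_j-y_i).
  (1,2):dx=+6,dy=+8->C; (1,3):dx=+4,dy=+10->C; (1,4):dx=+7,dy=+11->C; (1,5):dx=+5,dy=+6->C
  (1,6):dx=+9,dy=+14->C; (1,7):dx=+1,dy=+2->C; (1,8):dx=+2,dy=+3->C; (1,9):dx=-2,dy=-2->C
  (2,3):dx=-2,dy=+2->D; (2,4):dx=+1,dy=+3->C; (2,5):dx=-1,dy=-2->C; (2,6):dx=+3,dy=+6->C
  (2,7):dx=-5,dy=-6->C; (2,8):dx=-4,dy=-5->C; (2,9):dx=-8,dy=-10->C; (3,4):dx=+3,dy=+1->C
  (3,5):dx=+1,dy=-4->D; (3,6):dx=+5,dy=+4->C; (3,7):dx=-3,dy=-8->C; (3,8):dx=-2,dy=-7->C
  (3,9):dx=-6,dy=-12->C; (4,5):dx=-2,dy=-5->C; (4,6):dx=+2,dy=+3->C; (4,7):dx=-6,dy=-9->C
  (4,8):dx=-5,dy=-8->C; (4,9):dx=-9,dy=-13->C; (5,6):dx=+4,dy=+8->C; (5,7):dx=-4,dy=-4->C
  (5,8):dx=-3,dy=-3->C; (5,9):dx=-7,dy=-8->C; (6,7):dx=-8,dy=-12->C; (6,8):dx=-7,dy=-11->C
  (6,9):dx=-11,dy=-16->C; (7,8):dx=+1,dy=+1->C; (7,9):dx=-3,dy=-4->C; (8,9):dx=-4,dy=-5->C
Step 2: C = 34, D = 2, total pairs = 36.
Step 3: tau = (C - D)/(n(n-1)/2) = (34 - 2)/36 = 0.888889.
Step 4: Exact two-sided p-value (enumerate n! = 362880 permutations of y under H0): p = 0.000243.
Step 5: alpha = 0.05. reject H0.

tau_b = 0.8889 (C=34, D=2), p = 0.000243, reject H0.


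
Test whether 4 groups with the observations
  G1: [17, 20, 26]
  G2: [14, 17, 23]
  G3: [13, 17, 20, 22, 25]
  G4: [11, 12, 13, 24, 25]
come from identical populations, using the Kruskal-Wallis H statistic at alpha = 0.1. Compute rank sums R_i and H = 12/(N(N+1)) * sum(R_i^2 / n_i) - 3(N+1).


Step 1: Combine all N = 16 observations and assign midranks.
sorted (value, group, rank): (11,G4,1), (12,G4,2), (13,G3,3.5), (13,G4,3.5), (14,G2,5), (17,G1,7), (17,G2,7), (17,G3,7), (20,G1,9.5), (20,G3,9.5), (22,G3,11), (23,G2,12), (24,G4,13), (25,G3,14.5), (25,G4,14.5), (26,G1,16)
Step 2: Sum ranks within each group.
R_1 = 32.5 (n_1 = 3)
R_2 = 24 (n_2 = 3)
R_3 = 45.5 (n_3 = 5)
R_4 = 34 (n_4 = 5)
Step 3: H = 12/(N(N+1)) * sum(R_i^2/n_i) - 3(N+1)
     = 12/(16*17) * (32.5^2/3 + 24^2/3 + 45.5^2/5 + 34^2/5) - 3*17
     = 0.044118 * 1189.33 - 51
     = 1.470588.
Step 4: Ties present; correction factor C = 1 - 42/(16^3 - 16) = 0.989706. Corrected H = 1.470588 / 0.989706 = 1.485884.
Step 5: Under H0, H ~ chi^2(3); p-value = 0.685532.
Step 6: alpha = 0.1. fail to reject H0.

H = 1.4859, df = 3, p = 0.685532, fail to reject H0.


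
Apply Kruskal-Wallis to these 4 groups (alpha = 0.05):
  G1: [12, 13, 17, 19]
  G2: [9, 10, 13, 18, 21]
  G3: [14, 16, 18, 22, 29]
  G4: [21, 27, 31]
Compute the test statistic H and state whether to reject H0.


Step 1: Combine all N = 17 observations and assign midranks.
sorted (value, group, rank): (9,G2,1), (10,G2,2), (12,G1,3), (13,G1,4.5), (13,G2,4.5), (14,G3,6), (16,G3,7), (17,G1,8), (18,G2,9.5), (18,G3,9.5), (19,G1,11), (21,G2,12.5), (21,G4,12.5), (22,G3,14), (27,G4,15), (29,G3,16), (31,G4,17)
Step 2: Sum ranks within each group.
R_1 = 26.5 (n_1 = 4)
R_2 = 29.5 (n_2 = 5)
R_3 = 52.5 (n_3 = 5)
R_4 = 44.5 (n_4 = 3)
Step 3: H = 12/(N(N+1)) * sum(R_i^2/n_i) - 3(N+1)
     = 12/(17*18) * (26.5^2/4 + 29.5^2/5 + 52.5^2/5 + 44.5^2/3) - 3*18
     = 0.039216 * 1560.95 - 54
     = 7.213562.
Step 4: Ties present; correction factor C = 1 - 18/(17^3 - 17) = 0.996324. Corrected H = 7.213562 / 0.996324 = 7.240180.
Step 5: Under H0, H ~ chi^2(3); p-value = 0.064624.
Step 6: alpha = 0.05. fail to reject H0.

H = 7.2402, df = 3, p = 0.064624, fail to reject H0.


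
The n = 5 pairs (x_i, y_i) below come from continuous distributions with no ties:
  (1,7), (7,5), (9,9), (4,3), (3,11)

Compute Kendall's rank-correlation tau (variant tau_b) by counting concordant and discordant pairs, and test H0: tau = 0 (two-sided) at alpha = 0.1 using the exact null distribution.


Step 1: Enumerate the 10 unordered pairs (i,j) with i<j and classify each by sign(x_j-x_i) * sign(y_j-y_i).
  (1,2):dx=+6,dy=-2->D; (1,3):dx=+8,dy=+2->C; (1,4):dx=+3,dy=-4->D; (1,5):dx=+2,dy=+4->C
  (2,3):dx=+2,dy=+4->C; (2,4):dx=-3,dy=-2->C; (2,5):dx=-4,dy=+6->D; (3,4):dx=-5,dy=-6->C
  (3,5):dx=-6,dy=+2->D; (4,5):dx=-1,dy=+8->D
Step 2: C = 5, D = 5, total pairs = 10.
Step 3: tau = (C - D)/(n(n-1)/2) = (5 - 5)/10 = 0.000000.
Step 4: Exact two-sided p-value (enumerate n! = 120 permutations of y under H0): p = 1.000000.
Step 5: alpha = 0.1. fail to reject H0.

tau_b = 0.0000 (C=5, D=5), p = 1.000000, fail to reject H0.


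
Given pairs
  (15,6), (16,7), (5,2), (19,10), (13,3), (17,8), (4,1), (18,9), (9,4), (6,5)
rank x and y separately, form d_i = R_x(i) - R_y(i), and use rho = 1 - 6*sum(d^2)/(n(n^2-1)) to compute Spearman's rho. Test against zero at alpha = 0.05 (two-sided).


Step 1: Rank x and y separately (midranks; no ties here).
rank(x): 15->6, 16->7, 5->2, 19->10, 13->5, 17->8, 4->1, 18->9, 9->4, 6->3
rank(y): 6->6, 7->7, 2->2, 10->10, 3->3, 8->8, 1->1, 9->9, 4->4, 5->5
Step 2: d_i = R_x(i) - R_y(i); compute d_i^2.
  (6-6)^2=0, (7-7)^2=0, (2-2)^2=0, (10-10)^2=0, (5-3)^2=4, (8-8)^2=0, (1-1)^2=0, (9-9)^2=0, (4-4)^2=0, (3-5)^2=4
sum(d^2) = 8.
Step 3: rho = 1 - 6*8 / (10*(10^2 - 1)) = 1 - 48/990 = 0.951515.
Step 4: Under H0, t = rho * sqrt((n-2)/(1-rho^2)) = 8.7493 ~ t(8).
Step 5: Two-sided p-value from the t-distribution with 8 df = 0.000023.
Step 6: alpha = 0.05. reject H0.

rho = 0.9515, p = 0.000023, reject H0 at alpha = 0.05.


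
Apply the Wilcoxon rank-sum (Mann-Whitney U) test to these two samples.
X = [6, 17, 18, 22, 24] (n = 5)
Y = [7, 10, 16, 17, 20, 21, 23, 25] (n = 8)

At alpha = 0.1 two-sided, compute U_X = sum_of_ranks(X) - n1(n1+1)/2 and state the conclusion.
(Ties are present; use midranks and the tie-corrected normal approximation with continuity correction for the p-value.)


Step 1: Combine and sort all 13 observations; assign midranks.
sorted (value, group): (6,X), (7,Y), (10,Y), (16,Y), (17,X), (17,Y), (18,X), (20,Y), (21,Y), (22,X), (23,Y), (24,X), (25,Y)
ranks: 6->1, 7->2, 10->3, 16->4, 17->5.5, 17->5.5, 18->7, 20->8, 21->9, 22->10, 23->11, 24->12, 25->13
Step 2: Rank sum for X: R1 = 1 + 5.5 + 7 + 10 + 12 = 35.5.
Step 3: U_X = R1 - n1(n1+1)/2 = 35.5 - 5*6/2 = 35.5 - 15 = 20.5.
       U_Y = n1*n2 - U_X = 40 - 20.5 = 19.5.
Step 4: Ties are present, so use the tie-corrected normal approximation (with continuity correction) for the p-value.
Step 5: p-value = 1.000000; compare to alpha = 0.1. fail to reject H0.

U_X = 20.5, p = 1.000000, fail to reject H0 at alpha = 0.1.


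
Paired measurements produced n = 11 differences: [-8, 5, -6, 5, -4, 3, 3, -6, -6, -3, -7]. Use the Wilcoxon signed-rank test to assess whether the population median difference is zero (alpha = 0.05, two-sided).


Step 1: Drop any zero differences (none here) and take |d_i|.
|d| = [8, 5, 6, 5, 4, 3, 3, 6, 6, 3, 7]
Step 2: Midrank |d_i| (ties get averaged ranks).
ranks: |8|->11, |5|->5.5, |6|->8, |5|->5.5, |4|->4, |3|->2, |3|->2, |6|->8, |6|->8, |3|->2, |7|->10
Step 3: Attach original signs; sum ranks with positive sign and with negative sign.
W+ = 5.5 + 5.5 + 2 + 2 = 15
W- = 11 + 8 + 4 + 8 + 8 + 2 + 10 = 51
(Check: W+ + W- = 66 should equal n(n+1)/2 = 66.)
Step 4: Test statistic W = min(W+, W-) = 15.
Step 5: Ties in |d|, so use the tie-corrected normal approximation.
        E[W] = n(n+1)/4 = 11*12/4 = 33.
        Tie groups: |d|=3 (t=3), |d|=5 (t=2), |d|=6 (t=3); sum(t^3 - t) = 54.
        Var[W] = n(n+1)(2n+1)/24 - sum(t^3-t)/48 = 3036/24 - 54/48 = 125.375.
        z = (W - E[W]) / sqrt(Var[W]) = (15 - 33) / 11.1971 = -1.6076.
        Two-sided p = 2*Phi(z) = 0.107932.
Step 6: alpha = 0.05. fail to reject H0.

W+ = 15, W- = 51, W = min = 15, p = 0.107932, fail to reject H0.


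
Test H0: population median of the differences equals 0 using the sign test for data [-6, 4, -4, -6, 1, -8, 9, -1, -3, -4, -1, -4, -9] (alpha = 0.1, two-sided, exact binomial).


Step 1: Discard zero differences. Original n = 13; n_eff = number of nonzero differences = 13.
Nonzero differences (with sign): -6, +4, -4, -6, +1, -8, +9, -1, -3, -4, -1, -4, -9
Step 2: Count signs: positive = 3, negative = 10.
Step 3: Under H0: P(positive) = 0.5, so the number of positives S ~ Bin(13, 0.5).
Step 4: Two-sided exact p-value = sum of Bin(13,0.5) probabilities at or below the observed probability = 0.092285.
Step 5: alpha = 0.1. reject H0.

n_eff = 13, pos = 3, neg = 10, p = 0.092285, reject H0.


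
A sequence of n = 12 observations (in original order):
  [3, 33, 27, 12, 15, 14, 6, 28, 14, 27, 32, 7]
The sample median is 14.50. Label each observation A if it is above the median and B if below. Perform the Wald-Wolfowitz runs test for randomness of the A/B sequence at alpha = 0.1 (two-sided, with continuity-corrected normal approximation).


Step 1: Compute median = 14.50; label A = above, B = below.
Labels in order: BAABABBABAAB  (n_A = 6, n_B = 6)
Step 2: Count runs R = 9.
Step 3: Under H0 (random ordering), E[R] = 2*n_A*n_B/(n_A+n_B) + 1 = 2*6*6/12 + 1 = 7.0000.
        Var[R] = 2*n_A*n_B*(2*n_A*n_B - n_A - n_B) / ((n_A+n_B)^2 * (n_A+n_B-1)) = 4320/1584 = 2.7273.
        SD[R] = 1.6514.
Step 4: Continuity-corrected z = (R - 0.5 - E[R]) / SD[R] = (9 - 0.5 - 7.0000) / 1.6514 = 0.9083.
Step 5: Two-sided p-value via normal approximation = 2*(1 - Phi(|z|)) = 0.363722.
Step 6: alpha = 0.1. fail to reject H0.

R = 9, z = 0.9083, p = 0.363722, fail to reject H0.


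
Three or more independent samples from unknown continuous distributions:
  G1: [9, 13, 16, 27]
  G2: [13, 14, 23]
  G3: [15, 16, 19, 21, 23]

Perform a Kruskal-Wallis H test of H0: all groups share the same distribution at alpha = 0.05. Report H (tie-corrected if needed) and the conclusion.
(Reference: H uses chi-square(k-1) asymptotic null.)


Step 1: Combine all N = 12 observations and assign midranks.
sorted (value, group, rank): (9,G1,1), (13,G1,2.5), (13,G2,2.5), (14,G2,4), (15,G3,5), (16,G1,6.5), (16,G3,6.5), (19,G3,8), (21,G3,9), (23,G2,10.5), (23,G3,10.5), (27,G1,12)
Step 2: Sum ranks within each group.
R_1 = 22 (n_1 = 4)
R_2 = 17 (n_2 = 3)
R_3 = 39 (n_3 = 5)
Step 3: H = 12/(N(N+1)) * sum(R_i^2/n_i) - 3(N+1)
     = 12/(12*13) * (22^2/4 + 17^2/3 + 39^2/5) - 3*13
     = 0.076923 * 521.533 - 39
     = 1.117949.
Step 4: Ties present; correction factor C = 1 - 18/(12^3 - 12) = 0.989510. Corrected H = 1.117949 / 0.989510 = 1.129800.
Step 5: Under H0, H ~ chi^2(2); p-value = 0.568417.
Step 6: alpha = 0.05. fail to reject H0.

H = 1.1298, df = 2, p = 0.568417, fail to reject H0.


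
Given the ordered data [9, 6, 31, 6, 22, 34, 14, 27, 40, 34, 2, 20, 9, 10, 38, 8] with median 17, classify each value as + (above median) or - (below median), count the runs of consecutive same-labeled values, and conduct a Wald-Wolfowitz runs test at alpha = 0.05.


Step 1: Compute median = 17; label A = above, B = below.
Labels in order: BBABAABAAABABBAB  (n_A = 8, n_B = 8)
Step 2: Count runs R = 11.
Step 3: Under H0 (random ordering), E[R] = 2*n_A*n_B/(n_A+n_B) + 1 = 2*8*8/16 + 1 = 9.0000.
        Var[R] = 2*n_A*n_B*(2*n_A*n_B - n_A - n_B) / ((n_A+n_B)^2 * (n_A+n_B-1)) = 14336/3840 = 3.7333.
        SD[R] = 1.9322.
Step 4: Continuity-corrected z = (R - 0.5 - E[R]) / SD[R] = (11 - 0.5 - 9.0000) / 1.9322 = 0.7763.
Step 5: Two-sided p-value via normal approximation = 2*(1 - Phi(|z|)) = 0.437558.
Step 6: alpha = 0.05. fail to reject H0.

R = 11, z = 0.7763, p = 0.437558, fail to reject H0.


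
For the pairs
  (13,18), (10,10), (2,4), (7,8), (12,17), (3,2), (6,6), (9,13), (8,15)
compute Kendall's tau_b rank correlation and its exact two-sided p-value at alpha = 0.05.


Step 1: Enumerate the 36 unordered pairs (i,j) with i<j and classify each by sign(x_j-x_i) * sign(y_j-y_i).
  (1,2):dx=-3,dy=-8->C; (1,3):dx=-11,dy=-14->C; (1,4):dx=-6,dy=-10->C; (1,5):dx=-1,dy=-1->C
  (1,6):dx=-10,dy=-16->C; (1,7):dx=-7,dy=-12->C; (1,8):dx=-4,dy=-5->C; (1,9):dx=-5,dy=-3->C
  (2,3):dx=-8,dy=-6->C; (2,4):dx=-3,dy=-2->C; (2,5):dx=+2,dy=+7->C; (2,6):dx=-7,dy=-8->C
  (2,7):dx=-4,dy=-4->C; (2,8):dx=-1,dy=+3->D; (2,9):dx=-2,dy=+5->D; (3,4):dx=+5,dy=+4->C
  (3,5):dx=+10,dy=+13->C; (3,6):dx=+1,dy=-2->D; (3,7):dx=+4,dy=+2->C; (3,8):dx=+7,dy=+9->C
  (3,9):dx=+6,dy=+11->C; (4,5):dx=+5,dy=+9->C; (4,6):dx=-4,dy=-6->C; (4,7):dx=-1,dy=-2->C
  (4,8):dx=+2,dy=+5->C; (4,9):dx=+1,dy=+7->C; (5,6):dx=-9,dy=-15->C; (5,7):dx=-6,dy=-11->C
  (5,8):dx=-3,dy=-4->C; (5,9):dx=-4,dy=-2->C; (6,7):dx=+3,dy=+4->C; (6,8):dx=+6,dy=+11->C
  (6,9):dx=+5,dy=+13->C; (7,8):dx=+3,dy=+7->C; (7,9):dx=+2,dy=+9->C; (8,9):dx=-1,dy=+2->D
Step 2: C = 32, D = 4, total pairs = 36.
Step 3: tau = (C - D)/(n(n-1)/2) = (32 - 4)/36 = 0.777778.
Step 4: Exact two-sided p-value (enumerate n! = 362880 permutations of y under H0): p = 0.002425.
Step 5: alpha = 0.05. reject H0.

tau_b = 0.7778 (C=32, D=4), p = 0.002425, reject H0.
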